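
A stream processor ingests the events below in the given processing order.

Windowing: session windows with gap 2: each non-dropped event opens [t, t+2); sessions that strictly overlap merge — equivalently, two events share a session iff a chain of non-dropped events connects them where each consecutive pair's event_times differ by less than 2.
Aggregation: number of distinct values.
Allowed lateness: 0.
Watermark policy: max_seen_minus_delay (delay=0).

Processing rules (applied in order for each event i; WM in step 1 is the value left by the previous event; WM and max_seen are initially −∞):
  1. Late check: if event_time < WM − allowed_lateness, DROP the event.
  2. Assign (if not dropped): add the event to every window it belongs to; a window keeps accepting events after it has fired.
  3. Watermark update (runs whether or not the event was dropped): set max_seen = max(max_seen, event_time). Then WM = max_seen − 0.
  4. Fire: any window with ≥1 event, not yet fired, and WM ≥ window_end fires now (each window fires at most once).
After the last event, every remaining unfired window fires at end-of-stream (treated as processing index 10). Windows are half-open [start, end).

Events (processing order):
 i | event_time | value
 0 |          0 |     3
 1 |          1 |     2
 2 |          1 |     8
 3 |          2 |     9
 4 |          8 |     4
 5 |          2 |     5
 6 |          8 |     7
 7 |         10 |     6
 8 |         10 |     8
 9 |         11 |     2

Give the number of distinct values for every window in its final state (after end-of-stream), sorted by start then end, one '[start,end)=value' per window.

i=0 t=0 v=3: → [0,2); WM=0
i=1 t=1 v=2: → [0,3); WM=1
i=2 t=1 v=8: → [0,3); WM=1
i=3 t=2 v=9: → [0,4); WM=2
i=4 t=8 v=4: → [8,10); WM=8
i=5 t=2 v=5: DROP (t<8-0); WM=8
i=6 t=8 v=7: → [8,10); WM=8
i=7 t=10 v=6: → [10,12); WM=10
i=8 t=10 v=8: → [10,12); WM=10
i=9 t=11 v=2: → [10,13); WM=11

[0,4)=4 [8,10)=2 [10,13)=3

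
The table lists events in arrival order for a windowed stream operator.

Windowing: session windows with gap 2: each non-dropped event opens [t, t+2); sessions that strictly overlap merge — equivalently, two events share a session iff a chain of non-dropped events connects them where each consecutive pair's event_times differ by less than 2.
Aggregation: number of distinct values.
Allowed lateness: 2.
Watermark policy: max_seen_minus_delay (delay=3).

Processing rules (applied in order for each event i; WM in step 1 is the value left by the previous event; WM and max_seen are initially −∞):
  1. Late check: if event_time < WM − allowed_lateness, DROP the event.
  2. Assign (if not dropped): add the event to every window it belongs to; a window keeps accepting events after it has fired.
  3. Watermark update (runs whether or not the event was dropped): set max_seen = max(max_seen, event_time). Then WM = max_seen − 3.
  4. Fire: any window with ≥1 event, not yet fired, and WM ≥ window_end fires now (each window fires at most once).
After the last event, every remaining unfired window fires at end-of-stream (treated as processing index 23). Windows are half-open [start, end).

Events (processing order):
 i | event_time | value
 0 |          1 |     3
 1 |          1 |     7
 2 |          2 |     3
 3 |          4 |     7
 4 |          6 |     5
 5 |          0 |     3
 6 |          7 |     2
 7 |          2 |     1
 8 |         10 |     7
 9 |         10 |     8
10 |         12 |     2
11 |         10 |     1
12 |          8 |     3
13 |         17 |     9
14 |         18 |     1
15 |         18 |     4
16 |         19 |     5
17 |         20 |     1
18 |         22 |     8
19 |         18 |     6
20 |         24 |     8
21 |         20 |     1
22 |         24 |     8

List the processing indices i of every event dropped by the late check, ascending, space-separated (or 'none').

5

i=0 t=1 v=3: → [1,3); WM=-2
i=1 t=1 v=7: → [1,3); WM=-2
i=2 t=2 v=3: → [1,4); WM=-1
i=3 t=4 v=7: → [4,6); WM=1
i=4 t=6 v=5: → [6,8); WM=3
i=5 t=0 v=3: DROP (t<3-2); WM=3
i=6 t=7 v=2: → [6,9); WM=4
i=7 t=2 v=1: → [1,4); WM=4
i=8 t=10 v=7: → [10,12); WM=7
i=9 t=10 v=8: → [10,12); WM=7
i=10 t=12 v=2: → [12,14); WM=9
i=11 t=10 v=1: → [10,12); WM=9
i=12 t=8 v=3: → [6,10); WM=9
i=13 t=17 v=9: → [17,19); WM=14
i=14 t=18 v=1: → [17,20); WM=15
i=15 t=18 v=4: → [17,20); WM=15
i=16 t=19 v=5: → [17,21); WM=16
i=17 t=20 v=1: → [17,22); WM=17
i=18 t=22 v=8: → [22,24); WM=19
i=19 t=18 v=6: → [17,22); WM=19
i=20 t=24 v=8: → [24,26); WM=21
i=21 t=20 v=1: → [17,22); WM=21
i=22 t=24 v=8: → [24,26); WM=21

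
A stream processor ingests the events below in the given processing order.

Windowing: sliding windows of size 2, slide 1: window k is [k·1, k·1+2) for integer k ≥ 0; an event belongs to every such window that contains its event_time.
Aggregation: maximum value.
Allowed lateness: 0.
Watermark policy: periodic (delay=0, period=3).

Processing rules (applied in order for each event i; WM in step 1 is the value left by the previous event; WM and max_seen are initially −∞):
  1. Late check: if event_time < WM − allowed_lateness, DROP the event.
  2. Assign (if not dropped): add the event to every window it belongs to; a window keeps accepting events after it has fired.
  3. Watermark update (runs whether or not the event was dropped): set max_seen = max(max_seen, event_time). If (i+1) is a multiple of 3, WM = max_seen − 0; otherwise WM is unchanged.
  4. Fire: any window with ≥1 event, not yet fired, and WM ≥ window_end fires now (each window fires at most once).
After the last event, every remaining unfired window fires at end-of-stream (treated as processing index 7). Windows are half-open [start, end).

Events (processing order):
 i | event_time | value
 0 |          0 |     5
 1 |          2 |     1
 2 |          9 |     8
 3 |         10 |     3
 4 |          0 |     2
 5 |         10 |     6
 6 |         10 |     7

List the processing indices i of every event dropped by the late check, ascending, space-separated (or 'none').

i=0 t=0 v=5: → [0,2); WM=−∞
i=1 t=2 v=1: → [2,4),[1,3); WM=−∞
i=2 t=9 v=8: → [9,11),[8,10); WM=9; [0,2) fires=5 [1,3) fires=1 [2,4) fires=1
i=3 t=10 v=3: → [10,12),[9,11); WM=9
i=4 t=0 v=2: DROP (t<9-0); WM=9
i=5 t=10 v=6: → [10,12),[9,11); WM=10; [8,10) fires=8
i=6 t=10 v=7: → [10,12),[9,11); WM=10

4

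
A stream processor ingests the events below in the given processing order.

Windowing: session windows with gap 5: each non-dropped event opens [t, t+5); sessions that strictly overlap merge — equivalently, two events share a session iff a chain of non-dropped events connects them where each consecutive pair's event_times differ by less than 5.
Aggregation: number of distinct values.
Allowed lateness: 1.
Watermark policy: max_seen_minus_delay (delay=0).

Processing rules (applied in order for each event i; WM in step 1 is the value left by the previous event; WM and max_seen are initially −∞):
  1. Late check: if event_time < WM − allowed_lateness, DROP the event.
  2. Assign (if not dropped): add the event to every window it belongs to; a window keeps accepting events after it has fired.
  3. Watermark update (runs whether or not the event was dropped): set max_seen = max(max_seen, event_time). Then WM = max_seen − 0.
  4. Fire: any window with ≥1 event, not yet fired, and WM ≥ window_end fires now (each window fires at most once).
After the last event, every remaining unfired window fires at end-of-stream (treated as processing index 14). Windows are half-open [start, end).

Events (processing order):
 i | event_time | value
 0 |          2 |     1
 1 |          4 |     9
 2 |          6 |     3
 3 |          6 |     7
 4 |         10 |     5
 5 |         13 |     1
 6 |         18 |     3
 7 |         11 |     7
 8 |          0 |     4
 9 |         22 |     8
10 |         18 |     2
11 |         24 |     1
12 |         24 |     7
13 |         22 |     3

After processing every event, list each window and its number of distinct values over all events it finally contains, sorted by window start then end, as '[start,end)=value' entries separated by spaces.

[2,18)=5 [18,29)=4

i=0 t=2 v=1: → [2,7); WM=2
i=1 t=4 v=9: → [2,9); WM=4
i=2 t=6 v=3: → [2,11); WM=6
i=3 t=6 v=7: → [2,11); WM=6
i=4 t=10 v=5: → [2,15); WM=10
i=5 t=13 v=1: → [2,18); WM=13
i=6 t=18 v=3: → [18,23); WM=18
i=7 t=11 v=7: DROP (t<18-1); WM=18
i=8 t=0 v=4: DROP (t<18-1); WM=18
i=9 t=22 v=8: → [18,27); WM=22
i=10 t=18 v=2: DROP (t<22-1); WM=22
i=11 t=24 v=1: → [18,29); WM=24
i=12 t=24 v=7: → [18,29); WM=24
i=13 t=22 v=3: DROP (t<24-1); WM=24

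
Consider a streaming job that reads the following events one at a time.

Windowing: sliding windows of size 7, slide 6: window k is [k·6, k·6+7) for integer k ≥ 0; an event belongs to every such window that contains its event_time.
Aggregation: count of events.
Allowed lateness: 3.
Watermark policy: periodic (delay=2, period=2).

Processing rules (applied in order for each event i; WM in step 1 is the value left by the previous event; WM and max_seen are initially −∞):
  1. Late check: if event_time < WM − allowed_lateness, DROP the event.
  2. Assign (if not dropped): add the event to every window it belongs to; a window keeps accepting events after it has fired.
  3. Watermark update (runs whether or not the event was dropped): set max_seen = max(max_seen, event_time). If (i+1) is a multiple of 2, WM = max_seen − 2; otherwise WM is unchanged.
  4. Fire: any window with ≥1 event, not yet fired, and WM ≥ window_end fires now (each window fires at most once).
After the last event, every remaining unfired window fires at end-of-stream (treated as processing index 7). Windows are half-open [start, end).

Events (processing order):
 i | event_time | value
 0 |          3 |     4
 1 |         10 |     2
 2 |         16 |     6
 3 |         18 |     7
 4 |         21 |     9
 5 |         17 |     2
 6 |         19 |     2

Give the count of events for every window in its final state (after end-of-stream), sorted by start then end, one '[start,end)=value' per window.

[0,7)=1 [6,13)=1 [12,19)=3 [18,25)=3

i=0 t=3 v=4: → [0,7); WM=−∞
i=1 t=10 v=2: → [6,13); WM=8; [0,7) fires=1
i=2 t=16 v=6: → [12,19); WM=8
i=3 t=18 v=7: → [18,25),[12,19); WM=16; [6,13) fires=1
i=4 t=21 v=9: → [18,25); WM=16
i=5 t=17 v=2: → [12,19); WM=19; [12,19) fires=3
i=6 t=19 v=2: → [18,25); WM=19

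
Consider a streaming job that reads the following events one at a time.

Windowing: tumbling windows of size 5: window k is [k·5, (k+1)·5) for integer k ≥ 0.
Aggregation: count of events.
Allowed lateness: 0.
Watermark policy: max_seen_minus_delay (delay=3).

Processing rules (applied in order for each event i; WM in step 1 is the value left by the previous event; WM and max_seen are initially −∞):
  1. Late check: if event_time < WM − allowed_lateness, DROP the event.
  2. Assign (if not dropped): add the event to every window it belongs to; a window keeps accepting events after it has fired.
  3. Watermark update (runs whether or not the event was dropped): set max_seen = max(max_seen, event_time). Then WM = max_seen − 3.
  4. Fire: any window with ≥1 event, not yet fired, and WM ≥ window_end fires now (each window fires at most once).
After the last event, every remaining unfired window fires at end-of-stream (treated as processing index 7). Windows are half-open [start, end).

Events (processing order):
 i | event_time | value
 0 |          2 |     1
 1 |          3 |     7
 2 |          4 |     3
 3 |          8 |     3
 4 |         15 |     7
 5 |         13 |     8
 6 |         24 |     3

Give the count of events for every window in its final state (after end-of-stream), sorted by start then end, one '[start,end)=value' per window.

[0,5)=3 [5,10)=1 [10,15)=1 [15,20)=1 [20,25)=1

i=0 t=2 v=1: → [0,5); WM=-1
i=1 t=3 v=7: → [0,5); WM=0
i=2 t=4 v=3: → [0,5); WM=1
i=3 t=8 v=3: → [5,10); WM=5; [0,5) fires=3
i=4 t=15 v=7: → [15,20); WM=12; [5,10) fires=1
i=5 t=13 v=8: → [10,15); WM=12
i=6 t=24 v=3: → [20,25); WM=21; [10,15) fires=1 [15,20) fires=1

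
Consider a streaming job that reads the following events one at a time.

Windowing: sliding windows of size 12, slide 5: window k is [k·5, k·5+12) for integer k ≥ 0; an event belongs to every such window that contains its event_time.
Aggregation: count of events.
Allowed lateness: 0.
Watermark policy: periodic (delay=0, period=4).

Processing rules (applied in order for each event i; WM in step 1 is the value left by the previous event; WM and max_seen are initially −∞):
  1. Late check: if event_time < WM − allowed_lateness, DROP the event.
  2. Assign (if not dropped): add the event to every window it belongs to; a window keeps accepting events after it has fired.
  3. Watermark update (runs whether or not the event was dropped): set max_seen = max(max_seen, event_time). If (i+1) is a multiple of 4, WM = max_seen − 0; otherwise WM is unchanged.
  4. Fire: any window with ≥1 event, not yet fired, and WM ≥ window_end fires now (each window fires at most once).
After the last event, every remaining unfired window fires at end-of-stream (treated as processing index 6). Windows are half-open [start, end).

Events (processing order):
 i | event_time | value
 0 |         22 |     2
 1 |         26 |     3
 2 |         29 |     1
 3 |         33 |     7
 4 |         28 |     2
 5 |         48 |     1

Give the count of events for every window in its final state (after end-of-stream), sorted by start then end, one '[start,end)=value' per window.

[15,27)=2 [20,32)=3 [25,37)=3 [30,42)=1 [40,52)=1 [45,57)=1

i=0 t=22 v=2: → [20,32),[15,27); WM=−∞
i=1 t=26 v=3: → [25,37),[20,32),[15,27); WM=−∞
i=2 t=29 v=1: → [25,37),[20,32); WM=−∞
i=3 t=33 v=7: → [30,42),[25,37); WM=33; [15,27) fires=2 [20,32) fires=3
i=4 t=28 v=2: DROP (t<33-0); WM=33
i=5 t=48 v=1: → [45,57),[40,52); WM=33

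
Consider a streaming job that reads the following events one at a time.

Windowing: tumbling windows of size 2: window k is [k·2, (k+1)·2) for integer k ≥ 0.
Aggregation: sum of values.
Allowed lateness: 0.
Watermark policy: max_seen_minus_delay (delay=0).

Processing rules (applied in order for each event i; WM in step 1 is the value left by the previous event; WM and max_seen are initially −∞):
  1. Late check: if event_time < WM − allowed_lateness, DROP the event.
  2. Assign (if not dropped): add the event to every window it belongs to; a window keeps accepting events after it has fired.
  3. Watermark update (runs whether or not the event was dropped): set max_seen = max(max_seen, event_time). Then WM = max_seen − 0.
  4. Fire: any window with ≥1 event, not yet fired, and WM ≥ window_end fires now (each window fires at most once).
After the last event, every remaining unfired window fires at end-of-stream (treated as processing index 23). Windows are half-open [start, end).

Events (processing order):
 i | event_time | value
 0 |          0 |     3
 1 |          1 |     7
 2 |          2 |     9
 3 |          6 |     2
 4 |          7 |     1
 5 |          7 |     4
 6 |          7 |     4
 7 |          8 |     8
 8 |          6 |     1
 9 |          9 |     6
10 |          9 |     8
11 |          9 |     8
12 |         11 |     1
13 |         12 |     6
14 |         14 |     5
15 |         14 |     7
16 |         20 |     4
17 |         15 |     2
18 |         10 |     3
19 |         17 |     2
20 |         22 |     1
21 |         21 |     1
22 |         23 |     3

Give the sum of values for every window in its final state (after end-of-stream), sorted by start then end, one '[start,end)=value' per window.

i=0 t=0 v=3: → [0,2); WM=0
i=1 t=1 v=7: → [0,2); WM=1
i=2 t=2 v=9: → [2,4); WM=2; [0,2) fires=10
i=3 t=6 v=2: → [6,8); WM=6; [2,4) fires=9
i=4 t=7 v=1: → [6,8); WM=7
i=5 t=7 v=4: → [6,8); WM=7
i=6 t=7 v=4: → [6,8); WM=7
i=7 t=8 v=8: → [8,10); WM=8; [6,8) fires=11
i=8 t=6 v=1: DROP (t<8-0); WM=8
i=9 t=9 v=6: → [8,10); WM=9
i=10 t=9 v=8: → [8,10); WM=9
i=11 t=9 v=8: → [8,10); WM=9
i=12 t=11 v=1: → [10,12); WM=11; [8,10) fires=30
i=13 t=12 v=6: → [12,14); WM=12; [10,12) fires=1
i=14 t=14 v=5: → [14,16); WM=14; [12,14) fires=6
i=15 t=14 v=7: → [14,16); WM=14
i=16 t=20 v=4: → [20,22); WM=20; [14,16) fires=12
i=17 t=15 v=2: DROP (t<20-0); WM=20
i=18 t=10 v=3: DROP (t<20-0); WM=20
i=19 t=17 v=2: DROP (t<20-0); WM=20
i=20 t=22 v=1: → [22,24); WM=22; [20,22) fires=4
i=21 t=21 v=1: DROP (t<22-0); WM=22
i=22 t=23 v=3: → [22,24); WM=23

[0,2)=10 [2,4)=9 [6,8)=11 [8,10)=30 [10,12)=1 [12,14)=6 [14,16)=12 [20,22)=4 [22,24)=4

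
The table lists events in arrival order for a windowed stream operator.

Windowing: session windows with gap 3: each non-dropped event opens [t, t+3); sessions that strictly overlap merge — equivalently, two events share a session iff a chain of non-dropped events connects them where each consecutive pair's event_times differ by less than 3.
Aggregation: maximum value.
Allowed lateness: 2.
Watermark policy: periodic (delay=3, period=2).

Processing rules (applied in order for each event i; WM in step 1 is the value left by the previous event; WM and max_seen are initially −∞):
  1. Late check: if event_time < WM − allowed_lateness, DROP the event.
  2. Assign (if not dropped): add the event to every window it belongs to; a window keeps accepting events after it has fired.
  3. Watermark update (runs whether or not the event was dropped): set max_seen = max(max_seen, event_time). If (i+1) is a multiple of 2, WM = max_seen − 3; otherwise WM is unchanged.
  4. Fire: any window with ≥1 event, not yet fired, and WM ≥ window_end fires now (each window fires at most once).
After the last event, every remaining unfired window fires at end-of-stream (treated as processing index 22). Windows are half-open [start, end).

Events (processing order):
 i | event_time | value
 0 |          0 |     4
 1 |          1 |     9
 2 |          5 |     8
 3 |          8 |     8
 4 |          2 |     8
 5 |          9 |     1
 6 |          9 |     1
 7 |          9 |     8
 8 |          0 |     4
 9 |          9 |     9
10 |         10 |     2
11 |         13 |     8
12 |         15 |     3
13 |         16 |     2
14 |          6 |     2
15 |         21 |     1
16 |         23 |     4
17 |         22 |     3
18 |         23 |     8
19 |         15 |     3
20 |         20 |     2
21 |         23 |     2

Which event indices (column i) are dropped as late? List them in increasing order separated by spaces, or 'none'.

4 8 14 19

i=0 t=0 v=4: → [0,3); WM=−∞
i=1 t=1 v=9: → [0,4); WM=-2
i=2 t=5 v=8: → [5,8); WM=-2
i=3 t=8 v=8: → [8,11); WM=5
i=4 t=2 v=8: DROP (t<5-2); WM=5
i=5 t=9 v=1: → [8,12); WM=6
i=6 t=9 v=1: → [8,12); WM=6
i=7 t=9 v=8: → [8,12); WM=6
i=8 t=0 v=4: DROP (t<6-2); WM=6
i=9 t=9 v=9: → [8,12); WM=6
i=10 t=10 v=2: → [8,13); WM=6
i=11 t=13 v=8: → [13,16); WM=10
i=12 t=15 v=3: → [13,18); WM=10
i=13 t=16 v=2: → [13,19); WM=13
i=14 t=6 v=2: DROP (t<13-2); WM=13
i=15 t=21 v=1: → [21,24); WM=18
i=16 t=23 v=4: → [21,26); WM=18
i=17 t=22 v=3: → [21,26); WM=20
i=18 t=23 v=8: → [21,26); WM=20
i=19 t=15 v=3: DROP (t<20-2); WM=20
i=20 t=20 v=2: → [20,26); WM=20
i=21 t=23 v=2: → [20,26); WM=20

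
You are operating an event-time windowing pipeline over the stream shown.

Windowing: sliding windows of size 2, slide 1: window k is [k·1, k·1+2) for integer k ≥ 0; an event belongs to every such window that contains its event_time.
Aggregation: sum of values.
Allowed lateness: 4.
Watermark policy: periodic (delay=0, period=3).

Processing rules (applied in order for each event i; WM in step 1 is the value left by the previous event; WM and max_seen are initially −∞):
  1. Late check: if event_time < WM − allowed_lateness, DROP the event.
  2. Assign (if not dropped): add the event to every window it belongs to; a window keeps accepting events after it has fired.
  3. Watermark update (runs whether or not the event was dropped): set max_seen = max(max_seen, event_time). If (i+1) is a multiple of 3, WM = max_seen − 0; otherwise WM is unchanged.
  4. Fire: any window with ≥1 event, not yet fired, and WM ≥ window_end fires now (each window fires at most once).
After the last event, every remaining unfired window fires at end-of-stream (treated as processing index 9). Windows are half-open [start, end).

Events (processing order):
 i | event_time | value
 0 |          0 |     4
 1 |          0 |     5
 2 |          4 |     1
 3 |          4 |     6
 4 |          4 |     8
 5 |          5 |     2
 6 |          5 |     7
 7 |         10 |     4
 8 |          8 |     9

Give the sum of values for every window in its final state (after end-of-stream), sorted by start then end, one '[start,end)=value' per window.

[0,2)=9 [3,5)=15 [4,6)=24 [5,7)=9 [7,9)=9 [8,10)=9 [9,11)=4 [10,12)=4

i=0 t=0 v=4: → [0,2); WM=−∞
i=1 t=0 v=5: → [0,2); WM=−∞
i=2 t=4 v=1: → [4,6),[3,5); WM=4; [0,2) fires=9
i=3 t=4 v=6: → [4,6),[3,5); WM=4
i=4 t=4 v=8: → [4,6),[3,5); WM=4
i=5 t=5 v=2: → [5,7),[4,6); WM=5; [3,5) fires=15
i=6 t=5 v=7: → [5,7),[4,6); WM=5
i=7 t=10 v=4: → [10,12),[9,11); WM=5
i=8 t=8 v=9: → [8,10),[7,9); WM=10; [4,6) fires=24 [5,7) fires=9 [7,9) fires=9 [8,10) fires=9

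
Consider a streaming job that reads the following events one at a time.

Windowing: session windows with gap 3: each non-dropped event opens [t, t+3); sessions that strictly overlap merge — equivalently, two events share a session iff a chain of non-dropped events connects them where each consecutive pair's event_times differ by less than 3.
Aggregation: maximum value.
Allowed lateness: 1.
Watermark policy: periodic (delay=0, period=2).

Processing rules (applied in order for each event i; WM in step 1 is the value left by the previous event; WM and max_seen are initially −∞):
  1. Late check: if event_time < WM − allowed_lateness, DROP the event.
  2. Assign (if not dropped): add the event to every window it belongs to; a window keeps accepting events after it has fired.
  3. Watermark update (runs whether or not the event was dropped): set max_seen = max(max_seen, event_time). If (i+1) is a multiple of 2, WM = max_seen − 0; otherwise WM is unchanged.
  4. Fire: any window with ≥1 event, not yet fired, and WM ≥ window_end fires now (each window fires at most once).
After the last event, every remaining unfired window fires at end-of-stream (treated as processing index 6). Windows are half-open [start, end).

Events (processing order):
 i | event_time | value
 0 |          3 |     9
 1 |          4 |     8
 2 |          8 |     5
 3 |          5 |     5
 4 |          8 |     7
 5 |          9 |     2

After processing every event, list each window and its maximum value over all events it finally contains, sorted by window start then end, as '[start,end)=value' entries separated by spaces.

[3,8)=9 [8,12)=7

i=0 t=3 v=9: → [3,6); WM=−∞
i=1 t=4 v=8: → [3,7); WM=4
i=2 t=8 v=5: → [8,11); WM=4
i=3 t=5 v=5: → [3,8); WM=8
i=4 t=8 v=7: → [8,11); WM=8
i=5 t=9 v=2: → [8,12); WM=9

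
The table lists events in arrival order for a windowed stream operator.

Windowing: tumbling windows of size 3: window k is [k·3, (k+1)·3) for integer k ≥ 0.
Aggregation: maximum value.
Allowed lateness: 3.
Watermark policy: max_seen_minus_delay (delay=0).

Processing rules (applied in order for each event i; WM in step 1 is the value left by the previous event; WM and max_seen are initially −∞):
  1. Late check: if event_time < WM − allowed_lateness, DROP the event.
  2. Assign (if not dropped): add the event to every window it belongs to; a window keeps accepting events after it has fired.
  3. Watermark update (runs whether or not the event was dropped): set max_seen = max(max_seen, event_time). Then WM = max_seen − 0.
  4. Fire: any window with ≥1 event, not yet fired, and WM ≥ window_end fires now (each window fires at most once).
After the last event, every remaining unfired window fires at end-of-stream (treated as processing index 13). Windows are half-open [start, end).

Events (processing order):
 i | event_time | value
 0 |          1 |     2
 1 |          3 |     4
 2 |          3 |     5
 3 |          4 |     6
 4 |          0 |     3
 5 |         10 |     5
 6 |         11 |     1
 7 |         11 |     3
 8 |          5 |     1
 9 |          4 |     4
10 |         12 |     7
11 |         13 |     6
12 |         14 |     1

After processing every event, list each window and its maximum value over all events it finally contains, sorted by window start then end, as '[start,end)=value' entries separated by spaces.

i=0 t=1 v=2: → [0,3); WM=1
i=1 t=3 v=4: → [3,6); WM=3; [0,3) fires=2
i=2 t=3 v=5: → [3,6); WM=3
i=3 t=4 v=6: → [3,6); WM=4
i=4 t=0 v=3: DROP (t<4-3); WM=4
i=5 t=10 v=5: → [9,12); WM=10; [3,6) fires=6
i=6 t=11 v=1: → [9,12); WM=11
i=7 t=11 v=3: → [9,12); WM=11
i=8 t=5 v=1: DROP (t<11-3); WM=11
i=9 t=4 v=4: DROP (t<11-3); WM=11
i=10 t=12 v=7: → [12,15); WM=12; [9,12) fires=5
i=11 t=13 v=6: → [12,15); WM=13
i=12 t=14 v=1: → [12,15); WM=14

[0,3)=2 [3,6)=6 [9,12)=5 [12,15)=7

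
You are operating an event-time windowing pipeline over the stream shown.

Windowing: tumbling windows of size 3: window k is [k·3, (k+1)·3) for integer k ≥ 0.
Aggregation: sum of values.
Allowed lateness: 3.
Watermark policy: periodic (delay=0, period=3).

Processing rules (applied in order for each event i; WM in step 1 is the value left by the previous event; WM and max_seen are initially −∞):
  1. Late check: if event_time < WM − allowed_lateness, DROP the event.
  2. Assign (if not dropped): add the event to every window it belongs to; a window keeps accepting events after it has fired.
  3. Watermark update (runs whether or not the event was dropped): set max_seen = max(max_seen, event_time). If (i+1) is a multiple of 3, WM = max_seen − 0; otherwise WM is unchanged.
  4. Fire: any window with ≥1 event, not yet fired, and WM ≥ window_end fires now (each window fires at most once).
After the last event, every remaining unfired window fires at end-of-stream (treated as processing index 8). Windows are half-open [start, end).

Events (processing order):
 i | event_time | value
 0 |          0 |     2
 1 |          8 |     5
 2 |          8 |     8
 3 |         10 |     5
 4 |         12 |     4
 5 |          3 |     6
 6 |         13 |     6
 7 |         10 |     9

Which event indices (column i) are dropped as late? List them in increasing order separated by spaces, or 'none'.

5

i=0 t=0 v=2: → [0,3); WM=−∞
i=1 t=8 v=5: → [6,9); WM=−∞
i=2 t=8 v=8: → [6,9); WM=8; [0,3) fires=2
i=3 t=10 v=5: → [9,12); WM=8
i=4 t=12 v=4: → [12,15); WM=8
i=5 t=3 v=6: DROP (t<8-3); WM=12; [6,9) fires=13 [9,12) fires=5
i=6 t=13 v=6: → [12,15); WM=12
i=7 t=10 v=9: → [9,12); WM=12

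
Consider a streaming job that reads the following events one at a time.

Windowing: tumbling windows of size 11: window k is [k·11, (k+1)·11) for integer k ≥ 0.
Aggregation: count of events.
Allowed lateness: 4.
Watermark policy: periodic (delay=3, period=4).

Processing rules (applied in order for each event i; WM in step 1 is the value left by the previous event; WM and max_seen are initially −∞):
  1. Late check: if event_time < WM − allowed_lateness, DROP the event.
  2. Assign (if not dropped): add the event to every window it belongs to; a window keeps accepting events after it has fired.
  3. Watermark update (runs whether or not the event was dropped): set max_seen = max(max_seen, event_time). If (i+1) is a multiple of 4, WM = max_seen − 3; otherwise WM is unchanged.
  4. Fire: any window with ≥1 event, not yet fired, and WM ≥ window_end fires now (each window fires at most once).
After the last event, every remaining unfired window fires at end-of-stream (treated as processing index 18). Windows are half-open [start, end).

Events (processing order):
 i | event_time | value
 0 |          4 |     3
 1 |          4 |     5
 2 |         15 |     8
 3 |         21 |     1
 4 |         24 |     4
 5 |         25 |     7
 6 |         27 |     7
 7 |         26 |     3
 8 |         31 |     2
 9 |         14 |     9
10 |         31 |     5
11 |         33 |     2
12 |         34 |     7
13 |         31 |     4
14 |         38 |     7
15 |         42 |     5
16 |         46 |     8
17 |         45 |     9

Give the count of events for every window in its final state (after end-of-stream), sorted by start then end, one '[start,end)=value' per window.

i=0 t=4 v=3: → [0,11); WM=−∞
i=1 t=4 v=5: → [0,11); WM=−∞
i=2 t=15 v=8: → [11,22); WM=−∞
i=3 t=21 v=1: → [11,22); WM=18; [0,11) fires=2
i=4 t=24 v=4: → [22,33); WM=18
i=5 t=25 v=7: → [22,33); WM=18
i=6 t=27 v=7: → [22,33); WM=18
i=7 t=26 v=3: → [22,33); WM=24; [11,22) fires=2
i=8 t=31 v=2: → [22,33); WM=24
i=9 t=14 v=9: DROP (t<24-4); WM=24
i=10 t=31 v=5: → [22,33); WM=24
i=11 t=33 v=2: → [33,44); WM=30
i=12 t=34 v=7: → [33,44); WM=30
i=13 t=31 v=4: → [22,33); WM=30
i=14 t=38 v=7: → [33,44); WM=30
i=15 t=42 v=5: → [33,44); WM=39; [22,33) fires=7
i=16 t=46 v=8: → [44,55); WM=39
i=17 t=45 v=9: → [44,55); WM=39

[0,11)=2 [11,22)=2 [22,33)=7 [33,44)=4 [44,55)=2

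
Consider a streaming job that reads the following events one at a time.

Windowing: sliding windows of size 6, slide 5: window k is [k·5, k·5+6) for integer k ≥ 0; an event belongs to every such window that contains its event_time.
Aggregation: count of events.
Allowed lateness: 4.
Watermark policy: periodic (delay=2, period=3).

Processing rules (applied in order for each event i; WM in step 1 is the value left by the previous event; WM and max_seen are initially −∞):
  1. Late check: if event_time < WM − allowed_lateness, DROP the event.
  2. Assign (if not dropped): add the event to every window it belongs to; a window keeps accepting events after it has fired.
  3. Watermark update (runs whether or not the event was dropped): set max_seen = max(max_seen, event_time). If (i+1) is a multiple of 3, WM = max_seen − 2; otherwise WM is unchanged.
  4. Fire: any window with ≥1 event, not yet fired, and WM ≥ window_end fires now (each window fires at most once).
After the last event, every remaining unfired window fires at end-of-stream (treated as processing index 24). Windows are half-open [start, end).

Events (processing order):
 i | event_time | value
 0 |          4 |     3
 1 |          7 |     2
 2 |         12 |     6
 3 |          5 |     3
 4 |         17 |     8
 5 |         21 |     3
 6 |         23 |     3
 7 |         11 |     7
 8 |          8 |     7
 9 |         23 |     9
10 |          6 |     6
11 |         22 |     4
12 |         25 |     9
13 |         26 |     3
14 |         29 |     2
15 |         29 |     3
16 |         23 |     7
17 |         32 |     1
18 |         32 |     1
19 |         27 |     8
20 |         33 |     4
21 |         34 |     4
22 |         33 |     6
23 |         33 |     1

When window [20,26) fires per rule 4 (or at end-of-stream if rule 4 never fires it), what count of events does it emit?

i=0 t=4 v=3: → [0,6); WM=−∞
i=1 t=7 v=2: → [5,11); WM=−∞
i=2 t=12 v=6: → [10,16); WM=10; [0,6) fires=1
i=3 t=5 v=3: DROP (t<10-4); WM=10
i=4 t=17 v=8: → [15,21); WM=10
i=5 t=21 v=3: → [20,26); WM=19; [5,11) fires=1 [10,16) fires=1
i=6 t=23 v=3: → [20,26); WM=19
i=7 t=11 v=7: DROP (t<19-4); WM=19
i=8 t=8 v=7: DROP (t<19-4); WM=21; [15,21) fires=1
i=9 t=23 v=9: → [20,26); WM=21
i=10 t=6 v=6: DROP (t<21-4); WM=21
i=11 t=22 v=4: → [20,26); WM=21
i=12 t=25 v=9: → [25,31),[20,26); WM=21
i=13 t=26 v=3: → [25,31); WM=21
i=14 t=29 v=2: → [25,31); WM=27; [20,26) fires=5
i=15 t=29 v=3: → [25,31); WM=27
i=16 t=23 v=7: → [20,26); WM=27
i=17 t=32 v=1: → [30,36); WM=30
i=18 t=32 v=1: → [30,36); WM=30
i=19 t=27 v=8: → [25,31); WM=30
i=20 t=33 v=4: → [30,36); WM=31; [25,31) fires=5
i=21 t=34 v=4: → [30,36); WM=31
i=22 t=33 v=6: → [30,36); WM=31
i=23 t=33 v=1: → [30,36); WM=32

5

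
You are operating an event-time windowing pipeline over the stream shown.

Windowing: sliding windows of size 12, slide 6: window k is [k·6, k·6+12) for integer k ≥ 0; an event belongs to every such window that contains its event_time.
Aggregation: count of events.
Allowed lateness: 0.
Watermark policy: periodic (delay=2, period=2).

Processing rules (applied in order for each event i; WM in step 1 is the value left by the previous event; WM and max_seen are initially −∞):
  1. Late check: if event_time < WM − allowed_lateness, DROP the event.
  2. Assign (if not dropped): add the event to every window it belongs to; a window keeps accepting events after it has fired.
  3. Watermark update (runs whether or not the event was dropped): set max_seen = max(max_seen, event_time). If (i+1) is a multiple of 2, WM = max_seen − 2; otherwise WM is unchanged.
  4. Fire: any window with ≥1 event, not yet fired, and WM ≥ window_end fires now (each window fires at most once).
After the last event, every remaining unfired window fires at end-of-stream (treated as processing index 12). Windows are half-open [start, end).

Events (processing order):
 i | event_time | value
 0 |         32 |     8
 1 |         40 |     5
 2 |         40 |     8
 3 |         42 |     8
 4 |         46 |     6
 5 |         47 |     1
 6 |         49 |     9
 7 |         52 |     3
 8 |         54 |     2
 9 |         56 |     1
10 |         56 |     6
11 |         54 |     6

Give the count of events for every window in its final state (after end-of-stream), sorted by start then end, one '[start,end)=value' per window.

i=0 t=32 v=8: → [30,42),[24,36); WM=−∞
i=1 t=40 v=5: → [36,48),[30,42); WM=38; [24,36) fires=1
i=2 t=40 v=8: → [36,48),[30,42); WM=38
i=3 t=42 v=8: → [42,54),[36,48); WM=40
i=4 t=46 v=6: → [42,54),[36,48); WM=40
i=5 t=47 v=1: → [42,54),[36,48); WM=45; [30,42) fires=3
i=6 t=49 v=9: → [48,60),[42,54); WM=45
i=7 t=52 v=3: → [48,60),[42,54); WM=50; [36,48) fires=5
i=8 t=54 v=2: → [54,66),[48,60); WM=50
i=9 t=56 v=1: → [54,66),[48,60); WM=54; [42,54) fires=5
i=10 t=56 v=6: → [54,66),[48,60); WM=54
i=11 t=54 v=6: → [54,66),[48,60); WM=54

[24,36)=1 [30,42)=3 [36,48)=5 [42,54)=5 [48,60)=6 [54,66)=4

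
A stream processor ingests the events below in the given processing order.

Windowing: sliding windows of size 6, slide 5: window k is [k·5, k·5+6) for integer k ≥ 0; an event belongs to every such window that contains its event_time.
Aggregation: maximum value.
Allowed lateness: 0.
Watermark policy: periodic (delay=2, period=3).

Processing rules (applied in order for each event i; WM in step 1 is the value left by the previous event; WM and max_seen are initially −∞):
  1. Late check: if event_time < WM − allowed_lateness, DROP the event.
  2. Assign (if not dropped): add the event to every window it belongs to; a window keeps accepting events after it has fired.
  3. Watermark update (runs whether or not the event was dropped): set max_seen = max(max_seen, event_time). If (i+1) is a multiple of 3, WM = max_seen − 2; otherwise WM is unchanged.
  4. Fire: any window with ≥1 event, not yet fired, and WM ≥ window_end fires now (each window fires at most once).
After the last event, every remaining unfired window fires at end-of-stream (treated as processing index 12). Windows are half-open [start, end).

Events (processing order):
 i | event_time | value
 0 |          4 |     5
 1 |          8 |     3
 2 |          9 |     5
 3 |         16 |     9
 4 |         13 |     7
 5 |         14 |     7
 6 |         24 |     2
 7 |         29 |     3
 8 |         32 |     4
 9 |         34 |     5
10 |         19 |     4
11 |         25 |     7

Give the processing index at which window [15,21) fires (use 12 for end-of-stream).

8

i=0 t=4 v=5: → [0,6); WM=−∞
i=1 t=8 v=3: → [5,11); WM=−∞
i=2 t=9 v=5: → [5,11); WM=7; [0,6) fires=5
i=3 t=16 v=9: → [15,21); WM=7
i=4 t=13 v=7: → [10,16); WM=7
i=5 t=14 v=7: → [10,16); WM=14; [5,11) fires=5
i=6 t=24 v=2: → [20,26); WM=14
i=7 t=29 v=3: → [25,31); WM=14
i=8 t=32 v=4: → [30,36); WM=30; [10,16) fires=7 [15,21) fires=9 [20,26) fires=2
i=9 t=34 v=5: → [30,36); WM=30
i=10 t=19 v=4: DROP (t<30-0); WM=30
i=11 t=25 v=7: DROP (t<30-0); WM=32; [25,31) fires=3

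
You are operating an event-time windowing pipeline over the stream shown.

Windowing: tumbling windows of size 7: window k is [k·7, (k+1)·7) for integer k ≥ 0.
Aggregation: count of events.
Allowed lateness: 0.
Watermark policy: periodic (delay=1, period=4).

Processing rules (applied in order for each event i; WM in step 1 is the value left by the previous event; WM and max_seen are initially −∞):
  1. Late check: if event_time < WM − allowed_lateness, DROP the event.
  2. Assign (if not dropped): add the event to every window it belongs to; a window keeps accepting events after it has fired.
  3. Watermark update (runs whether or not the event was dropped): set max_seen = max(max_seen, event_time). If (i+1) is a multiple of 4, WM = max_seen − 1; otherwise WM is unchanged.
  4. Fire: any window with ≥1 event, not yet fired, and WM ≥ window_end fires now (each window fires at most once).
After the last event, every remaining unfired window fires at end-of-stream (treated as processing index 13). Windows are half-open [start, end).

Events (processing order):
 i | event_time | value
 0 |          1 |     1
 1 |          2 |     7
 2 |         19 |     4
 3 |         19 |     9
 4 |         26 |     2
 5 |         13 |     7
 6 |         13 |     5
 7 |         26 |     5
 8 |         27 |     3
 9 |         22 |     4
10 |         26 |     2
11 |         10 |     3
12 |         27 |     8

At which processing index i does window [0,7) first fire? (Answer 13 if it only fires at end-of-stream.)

i=0 t=1 v=1: → [0,7); WM=−∞
i=1 t=2 v=7: → [0,7); WM=−∞
i=2 t=19 v=4: → [14,21); WM=−∞
i=3 t=19 v=9: → [14,21); WM=18; [0,7) fires=2
i=4 t=26 v=2: → [21,28); WM=18
i=5 t=13 v=7: DROP (t<18-0); WM=18
i=6 t=13 v=5: DROP (t<18-0); WM=18
i=7 t=26 v=5: → [21,28); WM=25; [14,21) fires=2
i=8 t=27 v=3: → [21,28); WM=25
i=9 t=22 v=4: DROP (t<25-0); WM=25
i=10 t=26 v=2: → [21,28); WM=25
i=11 t=10 v=3: DROP (t<25-0); WM=26
i=12 t=27 v=8: → [21,28); WM=26

3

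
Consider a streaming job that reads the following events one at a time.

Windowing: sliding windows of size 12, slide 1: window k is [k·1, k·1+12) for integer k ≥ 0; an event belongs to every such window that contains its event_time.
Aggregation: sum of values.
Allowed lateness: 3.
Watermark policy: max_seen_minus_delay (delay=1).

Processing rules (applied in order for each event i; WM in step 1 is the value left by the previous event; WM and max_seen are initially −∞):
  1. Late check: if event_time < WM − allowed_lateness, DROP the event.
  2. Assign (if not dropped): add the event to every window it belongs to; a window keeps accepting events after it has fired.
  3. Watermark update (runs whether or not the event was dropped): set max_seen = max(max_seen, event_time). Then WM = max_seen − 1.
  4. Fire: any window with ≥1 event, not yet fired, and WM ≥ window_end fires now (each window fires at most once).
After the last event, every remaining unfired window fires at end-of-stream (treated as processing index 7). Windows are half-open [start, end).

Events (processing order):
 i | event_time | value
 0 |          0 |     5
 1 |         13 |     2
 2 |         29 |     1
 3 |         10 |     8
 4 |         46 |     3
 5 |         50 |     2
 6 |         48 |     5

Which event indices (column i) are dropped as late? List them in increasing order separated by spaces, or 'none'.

3

i=0 t=0 v=5: → [0,12); WM=-1
i=1 t=13 v=2: → [13,25),[12,24),[11,23),[10,22),[9,21),[8,20),[7,19),[6,18),[5,17),[4,16),[3,15),[2,14); WM=12; [0,12) fires=5
i=2 t=29 v=1: → [29,41),[28,40),[27,39),[26,38),[25,37),[24,36),[23,35),[22,34),[21,33),[20,32),[19,31),[18,30); WM=28; [2,14) fires=2 [3,15) fires=2 [4,16) fires=2 [5,17) fires=2 [6,18) fires=2 [7,19) fires=2 [8,20) fires=2 [9,21) fires=2 [10,22) fires=2 [11,23) fires=2 [12,24) fires=2 [13,25) fires=2
i=3 t=10 v=8: DROP (t<28-3); WM=28
i=4 t=46 v=3: → [46,58),[45,57),[44,56),[43,55),[42,54),[41,53),[40,52),[39,51),[38,50),[37,49),[36,48),[35,47); WM=45; [18,30) fires=1 [19,31) fires=1 [20,32) fires=1 [21,33) fires=1 [22,34) fires=1 [23,35) fires=1 [24,36) fires=1 [25,37) fires=1 [26,38) fires=1 [27,39) fires=1 [28,40) fires=1 [29,41) fires=1
i=5 t=50 v=2: → [50,62),[49,61),[48,60),[47,59),[46,58),[45,57),[44,56),[43,55),[42,54),[41,53),[40,52),[39,51); WM=49; [35,47) fires=3 [36,48) fires=3 [37,49) fires=3
i=6 t=48 v=5: → [48,60),[47,59),[46,58),[45,57),[44,56),[43,55),[42,54),[41,53),[40,52),[39,51),[38,50),[37,49); WM=49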